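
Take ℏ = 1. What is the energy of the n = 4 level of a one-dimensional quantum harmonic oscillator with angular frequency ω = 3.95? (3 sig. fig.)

E = 17.8

Using E_n = (n + ½)ℏω: E_4 = 4.5 × 3.95 = 17.78.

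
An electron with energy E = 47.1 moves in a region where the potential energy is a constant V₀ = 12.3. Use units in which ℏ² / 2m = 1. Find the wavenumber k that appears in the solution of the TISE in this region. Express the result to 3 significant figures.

k = 5.90

With E > V₀ the solution is oscillatory, ψ ∝ e^{±ikx} with k = √(2m(E − V₀))/ℏ.
k = √(2 × 0.5 × 34.8) = 5.899.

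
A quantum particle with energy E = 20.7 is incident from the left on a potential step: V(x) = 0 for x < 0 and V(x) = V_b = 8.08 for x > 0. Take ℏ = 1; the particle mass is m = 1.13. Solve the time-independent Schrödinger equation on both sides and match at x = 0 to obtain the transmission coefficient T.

T = 0.985

The wavenumbers are k₁ = √(2mE)/ℏ = 6.840 on the left and k₂ = √(2m(E − V_b))/ℏ = 5.341 on the right.
Continuity of ψ and ψ′ at the step yields the reflection amplitude r = (k₁ − k₂)/(k₁ + k₂) = 0.1231; thus R = |r|² = 0.01515, T = 0.9848.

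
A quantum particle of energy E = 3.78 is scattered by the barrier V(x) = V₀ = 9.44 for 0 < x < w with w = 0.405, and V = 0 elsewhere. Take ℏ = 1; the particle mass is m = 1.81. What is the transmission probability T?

E < V₀: inside the barrier ψ ∝ e^{±κx} with κ = √(2m(V₀ − E))/ℏ = 4.526.
κw = 1.833, sinh(κw) = 3.047.
Matching ψ, ψ′ at both faces gives T = [1 + V₀² sinh²(κw) / (4E(V₀ − E))]⁻¹ = 1/10.67 = 0.0937.

T = 0.0937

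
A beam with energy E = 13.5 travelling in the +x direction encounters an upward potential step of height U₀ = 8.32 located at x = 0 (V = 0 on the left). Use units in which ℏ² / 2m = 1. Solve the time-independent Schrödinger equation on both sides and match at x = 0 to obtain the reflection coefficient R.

R = 0.0552

The wavenumbers are k₁ = √(2mE)/ℏ = 3.674 on the left and k₂ = √(2m(E − U₀))/ℏ = 2.276 on the right.
Continuity of ψ and ψ′ at the step yields the reflection amplitude r = (k₁ − k₂)/(k₁ + k₂) = 0.2350; thus R = |r|² = 0.05522, T = 0.9448.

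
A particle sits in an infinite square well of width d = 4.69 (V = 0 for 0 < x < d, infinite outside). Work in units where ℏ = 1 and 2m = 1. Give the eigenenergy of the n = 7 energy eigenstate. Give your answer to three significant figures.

E = 22.0

The infinite-well eigenfunctions ψ_n = √(2/d) sin(nπx/d) vanish at both walls, giving E_n = n²π²ℏ²/(2md²).
E_7 = 7² × π² / (2 × 0.5 × 4.69²) = 21.99.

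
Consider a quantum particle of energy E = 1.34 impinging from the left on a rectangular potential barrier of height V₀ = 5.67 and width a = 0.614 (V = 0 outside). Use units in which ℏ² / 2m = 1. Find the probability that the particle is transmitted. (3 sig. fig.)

E < V₀: inside the barrier ψ ∝ e^{±κx} with κ = √(2m(V₀ − E))/ℏ = 2.081.
κa = 1.278, sinh(κa) = 1.655.
The exact tunnelling result is T⁻¹ = 1 + V₀² sinh²(κa) / [4E(V₀ − E)] = 4.793, so T = 0.209.

T = 0.209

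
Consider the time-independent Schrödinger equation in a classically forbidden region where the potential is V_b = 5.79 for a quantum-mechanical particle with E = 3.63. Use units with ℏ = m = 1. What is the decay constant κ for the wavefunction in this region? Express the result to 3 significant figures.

κ = 2.08

Since E < V_b the TISE in this region is ψ'' = κ²ψ with κ = √(2m(V_b − E))/ℏ.
κ = √(2 × 1 × 2.16) = 2.078.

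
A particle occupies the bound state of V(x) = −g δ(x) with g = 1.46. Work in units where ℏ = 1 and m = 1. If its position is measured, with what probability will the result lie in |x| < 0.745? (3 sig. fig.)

The normalised bound state is ψ = √κ e^{−κ|x|} with κ = mg/ℏ² = 1.460.
P(|x| < d) = ∫_{−d}^{d} κ e^{−2κ|x|} dx = 1 − e^{−2κd} = 1 − e^{−2.175} = 0.8864.

P = 0.886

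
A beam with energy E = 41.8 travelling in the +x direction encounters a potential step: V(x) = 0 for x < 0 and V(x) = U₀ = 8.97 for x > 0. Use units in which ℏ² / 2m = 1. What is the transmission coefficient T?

The wavenumbers are k₁ = √(2mE)/ℏ = 6.465 on the left and k₂ = √(2m(E − U₀))/ℏ = 5.730 on the right.
Matching ψ and ψ′ at x = 0 gives r = (k₁ − k₂)/(k₁ + k₂), so R = r² = 0.003638 and T = 1 − R = 0.9964.

T = 0.996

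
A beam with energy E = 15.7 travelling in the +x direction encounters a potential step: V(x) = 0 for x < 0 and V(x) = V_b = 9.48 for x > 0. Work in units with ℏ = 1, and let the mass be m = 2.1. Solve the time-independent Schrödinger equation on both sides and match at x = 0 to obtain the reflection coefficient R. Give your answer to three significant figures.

On each side the TISE gives plane waves with k = √(2m(E − V))/ℏ: k₁ = √(2·2.1·15.7) = 8.120, k₂ = √(2·2.1·6.22) = 5.111.
Continuity of ψ and ψ′ at the step yields the reflection amplitude r = (k₁ − k₂)/(k₁ + k₂) = 0.2274; thus R = |r|² = 0.05172, T = 0.9483.

R = 0.0517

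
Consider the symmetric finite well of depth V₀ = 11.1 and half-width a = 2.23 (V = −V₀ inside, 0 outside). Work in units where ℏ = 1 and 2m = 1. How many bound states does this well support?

Define the well-strength parameter z₀ = (a/ℏ)√(2mV₀) = 2.23 × √(2·0.5·11.1) = 7.430.
The even/odd transcendental equations gain one root per π/2 in z₀, giving N = 1 + ⌊2z₀/π⌋ = 1 + ⌊4.730⌋ = 5.

N = 5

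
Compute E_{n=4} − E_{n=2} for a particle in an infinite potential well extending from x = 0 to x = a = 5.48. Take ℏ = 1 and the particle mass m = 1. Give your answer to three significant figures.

ΔE = 1.97

E_n = n²π²ℏ²/(2ma²), so ΔE = (4² − 2²) π²ℏ²/(2ma²).
ΔE = 12 × π² / (2 × 1 × 5.48²) = 1.972.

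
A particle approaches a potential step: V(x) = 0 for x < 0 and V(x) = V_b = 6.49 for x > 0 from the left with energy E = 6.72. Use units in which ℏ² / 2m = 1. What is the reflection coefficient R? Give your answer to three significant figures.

The wavenumbers are k₁ = √(2mE)/ℏ = 2.592 on the left and k₂ = √(2m(E − V_b))/ℏ = 0.4796 on the right.
Continuity of ψ and ψ′ at the step yields the reflection amplitude r = (k₁ − k₂)/(k₁ + k₂) = 0.6878; thus R = |r|² = 0.4730, T = 0.5270.

R = 0.473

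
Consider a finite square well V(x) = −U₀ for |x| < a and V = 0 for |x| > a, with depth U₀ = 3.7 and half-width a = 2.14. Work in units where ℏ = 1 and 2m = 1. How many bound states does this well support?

N = 3

The dimensionless depth is z₀ = a√(2mU₀)/ℏ = 2.14 × √(3.700) = 4.116.
The even/odd transcendental equations gain one root per π/2 in z₀, giving N = 1 + ⌊2z₀/π⌋ = 1 + ⌊2.621⌋ = 3.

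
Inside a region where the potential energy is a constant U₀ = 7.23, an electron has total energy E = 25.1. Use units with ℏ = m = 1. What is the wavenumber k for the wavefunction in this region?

With E > U₀ the solution is oscillatory, ψ ∝ e^{±ikx} with k = √(2m(E − U₀))/ℏ.
k = √(2 × 1 × 17.87) = 5.978.

k = 5.98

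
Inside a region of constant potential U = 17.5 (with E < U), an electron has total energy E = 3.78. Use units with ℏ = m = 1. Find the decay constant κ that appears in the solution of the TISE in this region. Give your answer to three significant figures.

Since E < U the TISE in this region is ψ'' = κ²ψ with κ = √(2m(U − E))/ℏ.
κ = √(2 × 1 × 13.72) = 5.238.

κ = 5.24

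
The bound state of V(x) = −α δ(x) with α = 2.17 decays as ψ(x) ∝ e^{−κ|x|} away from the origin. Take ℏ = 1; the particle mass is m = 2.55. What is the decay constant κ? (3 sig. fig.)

κ = 5.53

Integrate −(ℏ²/2m)ψ'' − αδ(x)ψ = Eψ from −ε to +ε: the ψ'' term gives ψ'(0⁺) − ψ'(0⁻) and the δ term gives −(2mα/ℏ²)ψ(0).
With ψ ∝ e^{−κ|x|} this yields −2κ = −2mα/ℏ², so κ = mα/ℏ² = 5.534.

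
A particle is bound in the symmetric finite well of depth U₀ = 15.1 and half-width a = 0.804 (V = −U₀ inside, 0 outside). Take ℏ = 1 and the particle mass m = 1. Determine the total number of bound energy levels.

N = 3

Define the well-strength parameter z₀ = (a/ℏ)√(2mU₀) = 0.804 × √(2·1·15.1) = 4.418.
A new bound state (alternating even/odd) appears each time z₀ passes a multiple of π/2, so N = ⌊2z₀/π⌋ + 1 = ⌊2.813⌋ + 1 = 3.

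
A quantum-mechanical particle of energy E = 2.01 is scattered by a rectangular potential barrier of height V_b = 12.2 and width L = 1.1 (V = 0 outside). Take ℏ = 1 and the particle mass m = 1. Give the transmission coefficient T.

Since E < V_b the interior solution is evanescent with decay constant κ = √(2m(V_b − E))/ℏ = 4.514.
κL = 4.966, sinh(κL) = 71.71.
Matching ψ, ψ′ at both faces gives T = [1 + V_b² sinh²(κL) / (4E(V_b − E))]⁻¹ = 1/9344 = 0.000107.

T = 0.000107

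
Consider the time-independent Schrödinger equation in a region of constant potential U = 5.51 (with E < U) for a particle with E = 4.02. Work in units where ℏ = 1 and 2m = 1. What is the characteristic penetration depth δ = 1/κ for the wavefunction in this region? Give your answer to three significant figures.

δ = 0.819

Since E < U the TISE in this region is ψ'' = κ²ψ with κ = √(2m(U − E))/ℏ.
κ = √(2 × 0.5 × 1.49) = 1.221. The penetration depth is δ = 1/κ = 0.819.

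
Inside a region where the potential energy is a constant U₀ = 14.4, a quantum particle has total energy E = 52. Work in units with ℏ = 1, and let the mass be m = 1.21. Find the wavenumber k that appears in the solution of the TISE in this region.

k = 9.54

With E > U₀ the solution is oscillatory, ψ ∝ e^{±ikx} with k = √(2m(E − U₀))/ℏ.
k = √(2 × 1.21 × 37.6) = 9.539.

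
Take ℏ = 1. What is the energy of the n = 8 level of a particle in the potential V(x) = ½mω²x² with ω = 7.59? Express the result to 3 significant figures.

Using E_n = (n + ½)ℏω: E_8 = 8.5 × 7.59 = 64.52.

E = 64.5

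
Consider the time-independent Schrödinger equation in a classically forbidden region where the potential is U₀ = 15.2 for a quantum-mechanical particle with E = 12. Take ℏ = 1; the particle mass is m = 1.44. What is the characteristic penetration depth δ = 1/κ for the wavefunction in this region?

Since E < U₀ the TISE in this region is ψ'' = κ²ψ with κ = √(2m(U₀ − E))/ℏ.
κ = √(2 × 1.44 × 3.2) = 3.036. The penetration depth is δ = 1/κ = 0.329.

δ = 0.329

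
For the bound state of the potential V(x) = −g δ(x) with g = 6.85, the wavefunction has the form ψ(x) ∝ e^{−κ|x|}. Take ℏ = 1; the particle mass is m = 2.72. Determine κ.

κ = 18.6

Integrate −(ℏ²/2m)ψ'' − gδ(x)ψ = Eψ from −ε to +ε: the ψ'' term gives ψ'(0⁺) − ψ'(0⁻) and the δ term gives −(2mg/ℏ²)ψ(0).
With ψ ∝ e^{−κ|x|} this yields −2κ = −2mg/ℏ², so κ = mg/ℏ² = 18.63.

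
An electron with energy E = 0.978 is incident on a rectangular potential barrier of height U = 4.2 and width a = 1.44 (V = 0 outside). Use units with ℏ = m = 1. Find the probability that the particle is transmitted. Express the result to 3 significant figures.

Since E < U the interior solution is evanescent with decay constant κ = √(2m(U − E))/ℏ = 2.539.
κa = 3.655, sinh(κa) = 19.33.
Matching ψ, ψ′ at both faces gives T = [1 + U² sinh²(κa) / (4E(U − E))]⁻¹ = 1/523.9 = 0.00191.

T = 0.00191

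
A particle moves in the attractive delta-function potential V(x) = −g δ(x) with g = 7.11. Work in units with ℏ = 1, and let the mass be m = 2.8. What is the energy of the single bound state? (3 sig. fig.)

E = -70.8

The bound state is ψ(x) = √κ e^{−κ|x|}. The derivative jump ψ'(0⁺) − ψ'(0⁻) = −(2mg/ℏ²)ψ(0) fixes κ = mg/ℏ² = 19.91.
Then E = −ℏ²κ²/(2m) = −mg²/(2ℏ²) = -70.77.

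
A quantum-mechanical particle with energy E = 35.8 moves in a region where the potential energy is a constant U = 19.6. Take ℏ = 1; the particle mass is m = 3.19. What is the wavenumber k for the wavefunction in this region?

With E > U the solution is oscillatory, ψ ∝ e^{±ikx} with k = √(2m(E − U))/ℏ.
k = √(2 × 3.19 × 16.2) = 10.17.

k = 10.2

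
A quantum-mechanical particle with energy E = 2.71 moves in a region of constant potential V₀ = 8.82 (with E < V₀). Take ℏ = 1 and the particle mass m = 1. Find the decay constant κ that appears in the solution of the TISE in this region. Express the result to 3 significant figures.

Since E < V₀ the TISE in this region is ψ'' = κ²ψ with κ = √(2m(V₀ − E))/ℏ.
κ = √(2 × 1 × 6.11) = 3.496.

κ = 3.50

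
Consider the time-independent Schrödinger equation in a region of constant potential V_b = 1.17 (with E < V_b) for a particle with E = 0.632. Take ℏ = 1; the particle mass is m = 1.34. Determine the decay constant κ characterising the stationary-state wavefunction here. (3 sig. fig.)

κ = 1.20

Since E < V_b the TISE in this region is ψ'' = κ²ψ with κ = √(2m(V_b − E))/ℏ.
κ = √(2 × 1.34 × 0.538) = 1.201.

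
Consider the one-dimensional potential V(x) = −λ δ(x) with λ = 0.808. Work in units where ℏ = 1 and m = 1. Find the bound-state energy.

The bound state is ψ(x) = √κ e^{−κ|x|}. The derivative jump ψ'(0⁺) − ψ'(0⁻) = −(2mλ/ℏ²)ψ(0) fixes κ = mλ/ℏ² = 0.8080.
Then E = −ℏ²κ²/(2m) = −mλ²/(2ℏ²) = -0.3264.

E = -0.326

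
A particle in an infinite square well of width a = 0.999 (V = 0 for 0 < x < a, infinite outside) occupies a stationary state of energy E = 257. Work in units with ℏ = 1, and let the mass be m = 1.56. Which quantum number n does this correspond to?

n = 9

From E_n = n²π²ℏ²/(2ma²) invert to n = √(2ma²E)/(πℏ).
n = (0.999/π) × √(2 × 1.56 × 257) = 9.004 → n = 9.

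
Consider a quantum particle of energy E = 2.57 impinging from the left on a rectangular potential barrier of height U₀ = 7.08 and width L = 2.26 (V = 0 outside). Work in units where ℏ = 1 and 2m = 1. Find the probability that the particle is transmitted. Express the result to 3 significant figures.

T = 0.000251

E < U₀: inside the barrier ψ ∝ e^{±κx} with κ = √(2m(U₀ − E))/ℏ = 2.124.
κL = 4.800, sinh(κL) = 60.72.
Matching ψ, ψ′ at both faces gives T = [1 + U₀² sinh²(κL) / (4E(U₀ − E))]⁻¹ = 1/3987 = 0.000251.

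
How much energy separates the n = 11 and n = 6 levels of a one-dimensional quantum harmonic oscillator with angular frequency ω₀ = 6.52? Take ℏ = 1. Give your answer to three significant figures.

E_n = ℏω₀(n + ½), so ΔE = (11 − 6) ℏω₀ = 5 × 6.52 = 32.60.

ΔE = 32.6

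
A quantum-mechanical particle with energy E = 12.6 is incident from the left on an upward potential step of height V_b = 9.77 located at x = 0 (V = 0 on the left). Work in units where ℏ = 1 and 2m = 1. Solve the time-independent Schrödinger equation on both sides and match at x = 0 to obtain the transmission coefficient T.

On each side the TISE gives plane waves with k = √(2m(E − V))/ℏ: k₁ = √(2·½·12.6) = 3.550, k₂ = √(2·½·2.83) = 1.682.
Continuity of ψ and ψ′ at the step yields the reflection amplitude r = (k₁ − k₂)/(k₁ + k₂) = 0.3569; thus R = |r|² = 0.1274, T = 0.8726.

T = 0.873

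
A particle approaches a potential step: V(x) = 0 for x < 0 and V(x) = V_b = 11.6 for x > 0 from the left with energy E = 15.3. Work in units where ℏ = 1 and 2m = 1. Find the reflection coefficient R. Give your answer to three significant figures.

R = 0.116

On each side the TISE gives plane waves with k = √(2m(E − V))/ℏ: k₁ = √(2·½·15.3) = 3.912, k₂ = √(2·½·3.7) = 1.924.
Continuity of ψ and ψ′ at the step yields the reflection amplitude r = (k₁ − k₂)/(k₁ + k₂) = 0.3407; thus R = |r|² = 0.1161, T = 0.8839.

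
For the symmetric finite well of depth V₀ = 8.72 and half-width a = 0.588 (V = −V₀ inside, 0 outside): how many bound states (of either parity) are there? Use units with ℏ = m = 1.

N = 2

Define the well-strength parameter z₀ = (a/ℏ)√(2mV₀) = 0.588 × √(2·1·8.72) = 2.456.
A new bound state (alternating even/odd) appears each time z₀ passes a multiple of π/2, so N = ⌊2z₀/π⌋ + 1 = ⌊1.563⌋ + 1 = 2.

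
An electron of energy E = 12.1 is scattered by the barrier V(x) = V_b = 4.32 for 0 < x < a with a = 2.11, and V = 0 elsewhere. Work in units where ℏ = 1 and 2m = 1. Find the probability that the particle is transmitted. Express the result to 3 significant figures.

Above the barrier the interior wavenumber is k₂ = √(2m(E − V_b))/ℏ = 2.789, giving phase k₂a = 5.885.
Matching at both interfaces gives T⁻¹ = 1 + V_b² sin²(k₂a) / [4E(E − V_b)] = 1.007, hence T = 0.993.

T = 0.993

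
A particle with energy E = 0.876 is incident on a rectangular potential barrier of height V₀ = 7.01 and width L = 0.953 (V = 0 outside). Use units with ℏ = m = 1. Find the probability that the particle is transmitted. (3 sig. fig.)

T = 0.00221

E < V₀: inside the barrier ψ ∝ e^{±κx} with κ = √(2m(V₀ − E))/ℏ = 3.503.
κL = 3.338, sinh(κL) = 14.06.
Matching ψ, ψ′ at both faces gives T = [1 + V₀² sinh²(κL) / (4E(V₀ − E))]⁻¹ = 1/453.1 = 0.00221.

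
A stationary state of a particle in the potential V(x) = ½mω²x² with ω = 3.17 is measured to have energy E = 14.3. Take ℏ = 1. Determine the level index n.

E_n = ℏω(n + ½) ⇒ n = E/(ℏω) − ½ = 14.3/3.17 − 0.5 = 4.011 → n = 4.

n = 4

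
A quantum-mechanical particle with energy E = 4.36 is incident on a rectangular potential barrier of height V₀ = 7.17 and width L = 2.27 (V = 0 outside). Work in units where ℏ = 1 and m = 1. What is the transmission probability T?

T = 0.0000807

E < V₀: inside the barrier ψ ∝ e^{±κx} with κ = √(2m(V₀ − E))/ℏ = 2.371.
κL = 5.381, sinh(κL) = 108.7.
Matching ψ, ψ′ at both faces gives T = [1 + V₀² sinh²(κL) / (4E(V₀ − E))]⁻¹ = 1/12390 = 0.0000807.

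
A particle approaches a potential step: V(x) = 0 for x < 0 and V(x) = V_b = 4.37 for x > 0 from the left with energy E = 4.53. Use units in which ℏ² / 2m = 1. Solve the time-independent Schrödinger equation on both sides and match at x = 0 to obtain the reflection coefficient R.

On each side the TISE gives plane waves with k = √(2m(E − V))/ℏ: k₁ = √(2·½·4.53) = 2.128, k₂ = √(2·½·0.16) = 0.4000.
Continuity of ψ and ψ′ at the step yields the reflection amplitude r = (k₁ − k₂)/(k₁ + k₂) = 0.6836; thus R = |r|² = 0.4673, T = 0.5327.

R = 0.467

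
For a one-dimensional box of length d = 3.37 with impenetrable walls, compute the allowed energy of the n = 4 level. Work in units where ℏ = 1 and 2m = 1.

Requiring ψ(0) = ψ(d) = 0 quantises k = nπ/d, hence E_n = ℏ²k²/2m = n²π²ℏ²/(2md²).
E_4 = 4² × π² / (2 × 0.5 × 3.37²) = 13.90.

E = 13.9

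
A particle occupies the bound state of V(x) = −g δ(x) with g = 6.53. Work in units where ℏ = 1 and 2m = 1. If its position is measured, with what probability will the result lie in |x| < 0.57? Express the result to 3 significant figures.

The normalised bound state is ψ = √κ e^{−κ|x|} with κ = mg/ℏ² = 3.265.
P(|x| < d) = ∫_{−d}^{d} κ e^{−2κ|x|} dx = 1 − e^{−2κd} = 1 − e^{−3.722} = 0.9758.

P = 0.976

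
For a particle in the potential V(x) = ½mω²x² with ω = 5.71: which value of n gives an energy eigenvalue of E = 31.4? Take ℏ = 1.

n = 5

Invert E_n = (n + ½)ℏω: n = E/ℏω − ½ = 4.999, so n = 5.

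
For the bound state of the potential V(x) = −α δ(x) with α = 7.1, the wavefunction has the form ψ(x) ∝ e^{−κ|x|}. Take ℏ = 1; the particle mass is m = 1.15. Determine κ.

Integrating the TISE across x = 0 gives the cusp condition ψ'(0⁺) − ψ'(0⁻) = −(2mα/ℏ²)ψ(0).
With ψ ∝ e^{−κ|x|} this yields −2κ = −2mα/ℏ², so κ = mα/ℏ² = 8.165.

κ = 8.17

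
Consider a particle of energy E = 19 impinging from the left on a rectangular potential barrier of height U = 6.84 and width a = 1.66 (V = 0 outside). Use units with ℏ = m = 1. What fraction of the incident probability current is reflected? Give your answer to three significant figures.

E > U: inside the barrier k₂ = √(2m(E − U))/ℏ = 4.932, k₂a = 8.186.
Matching at both interfaces gives T⁻¹ = 1 + U² sin²(k₂a) / [4E(E − U)] = 1.045, hence T = 0.957.
R = 1 − T = 0.0433.

R = 0.0433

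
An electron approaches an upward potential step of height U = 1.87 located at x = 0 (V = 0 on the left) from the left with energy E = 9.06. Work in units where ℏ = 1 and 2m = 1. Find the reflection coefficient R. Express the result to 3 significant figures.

R = 0.00333

The wavenumbers are k₁ = √(2mE)/ℏ = 3.010 on the left and k₂ = √(2m(E − U))/ℏ = 2.681 on the right.
Continuity of ψ and ψ′ at the step yields the reflection amplitude r = (k₁ − k₂)/(k₁ + k₂) = 0.05773; thus R = |r|² = 0.003333, T = 0.9967.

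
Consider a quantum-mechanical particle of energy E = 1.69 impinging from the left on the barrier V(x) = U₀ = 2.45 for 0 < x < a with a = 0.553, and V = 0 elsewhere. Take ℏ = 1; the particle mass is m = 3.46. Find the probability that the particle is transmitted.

E < U₀: inside the barrier ψ ∝ e^{±κx} with κ = √(2m(U₀ − E))/ℏ = 2.293.
κa = 1.268, sinh(κa) = 1.637.
Matching ψ, ψ′ at both faces gives T = [1 + U₀² sinh²(κa) / (4E(U₀ − E))]⁻¹ = 1/4.129 = 0.242.

T = 0.242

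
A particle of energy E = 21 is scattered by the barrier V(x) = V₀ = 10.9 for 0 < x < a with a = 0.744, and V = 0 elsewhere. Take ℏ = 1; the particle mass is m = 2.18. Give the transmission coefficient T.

T = 0.883

E > V₀: inside the barrier k₂ = √(2m(E − V₀))/ℏ = 6.636, k₂a = 4.937.
T = [1 + V₀² sin²(k₂a) / (4E(E − V₀))]⁻¹ = 1/1.133 = 0.883.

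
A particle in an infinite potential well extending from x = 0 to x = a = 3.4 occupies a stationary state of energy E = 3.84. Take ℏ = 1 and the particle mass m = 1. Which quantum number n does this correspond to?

n = 3

For an infinite well E_n = n²π²ℏ²/(2ma²), so n = (a/πℏ)√(2mE).
n = (3.4/π) × √(2 × 1 × 3.84) = 2.999 → n = 3.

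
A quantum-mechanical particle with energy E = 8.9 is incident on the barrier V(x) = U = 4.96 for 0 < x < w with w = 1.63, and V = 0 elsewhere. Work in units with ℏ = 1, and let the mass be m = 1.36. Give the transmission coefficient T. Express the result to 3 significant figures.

T = 0.896

E > U: inside the barrier k₂ = √(2m(E − U))/ℏ = 3.274, k₂w = 5.336.
T = [1 + U² sin²(k₂w) / (4E(E − U))]⁻¹ = 1/1.116 = 0.896.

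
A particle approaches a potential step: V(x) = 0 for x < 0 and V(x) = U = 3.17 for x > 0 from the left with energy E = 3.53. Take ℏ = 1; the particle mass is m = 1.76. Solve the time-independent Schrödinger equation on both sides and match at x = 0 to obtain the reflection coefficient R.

R = 0.266

The wavenumbers are k₁ = √(2mE)/ℏ = 3.525 on the left and k₂ = √(2m(E − U))/ℏ = 1.126 on the right.
Matching ψ and ψ′ at x = 0 gives r = (k₁ − k₂)/(k₁ + k₂), so R = r² = 0.2662 and T = 1 − R = 0.7338.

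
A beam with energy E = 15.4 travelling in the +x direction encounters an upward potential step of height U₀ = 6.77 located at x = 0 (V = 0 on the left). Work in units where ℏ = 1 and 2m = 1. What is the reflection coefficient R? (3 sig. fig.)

The wavenumbers are k₁ = √(2mE)/ℏ = 3.924 on the left and k₂ = √(2m(E − U₀))/ℏ = 2.938 on the right.
Continuity of ψ and ψ′ at the step yields the reflection amplitude r = (k₁ − k₂)/(k₁ + k₂) = 0.1438; thus R = |r|² = 0.02067, T = 0.9793.

R = 0.0207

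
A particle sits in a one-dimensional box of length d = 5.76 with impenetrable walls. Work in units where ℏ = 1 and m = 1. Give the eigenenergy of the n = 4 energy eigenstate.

The infinite-well eigenfunctions ψ_n = √(2/d) sin(nπx/d) vanish at both walls, giving E_n = n²π²ℏ²/(2md²).
E_4 = 4² × π² / (2 × 1 × 5.76²) = 2.380.

E = 2.38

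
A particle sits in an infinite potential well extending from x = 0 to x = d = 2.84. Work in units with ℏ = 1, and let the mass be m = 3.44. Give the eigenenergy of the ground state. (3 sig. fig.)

E = 0.178

The infinite-well eigenfunctions ψ_n = √(2/d) sin(nπx/d) vanish at both walls, giving E_n = n²π²ℏ²/(2md²).
E_1 = 1² × π² / (2 × 3.44 × 2.84²) = 0.1779.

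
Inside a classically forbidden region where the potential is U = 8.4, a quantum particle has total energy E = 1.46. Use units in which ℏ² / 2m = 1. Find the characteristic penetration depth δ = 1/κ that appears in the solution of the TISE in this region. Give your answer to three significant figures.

δ = 0.380

Since E < U the TISE in this region is ψ'' = κ²ψ with κ = √(2m(U − E))/ℏ.
κ = √(2 × 0.5 × 6.94) = 2.634. The penetration depth is δ = 1/κ = 0.380.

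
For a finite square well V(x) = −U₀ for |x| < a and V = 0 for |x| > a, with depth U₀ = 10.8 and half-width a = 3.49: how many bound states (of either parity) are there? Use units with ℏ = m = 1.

The dimensionless depth is z₀ = a√(2mU₀)/ℏ = 3.49 × √(21.60) = 16.22.
The even/odd transcendental equations gain one root per π/2 in z₀, giving N = 1 + ⌊2z₀/π⌋ = 1 + ⌊10.33⌋ = 11.

N = 11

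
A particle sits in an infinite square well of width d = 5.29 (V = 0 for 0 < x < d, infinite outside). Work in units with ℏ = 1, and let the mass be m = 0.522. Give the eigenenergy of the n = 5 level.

E = 8.45

Requiring ψ(0) = ψ(d) = 0 quantises k = nπ/d, hence E_n = ℏ²k²/2m = n²π²ℏ²/(2md²).
E_5 = 5² × π² / (2 × 0.522 × 5.29²) = 8.446.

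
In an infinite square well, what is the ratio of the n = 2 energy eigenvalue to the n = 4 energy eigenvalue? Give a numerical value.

0.25

E_n = n²π²ℏ²/(2mL²) so the ratio is n₂²/n₁² = 4/16 = 0.25.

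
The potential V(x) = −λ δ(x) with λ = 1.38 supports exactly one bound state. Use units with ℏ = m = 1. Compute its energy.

E = -0.952

For x ≠ 0 the bound state is ψ ∝ e^{−κ|x|}; integrating the TISE across the delta gives the cusp condition 2κ = 2mλ/ℏ², so κ = 1.380.
Then E = −ℏ²κ²/(2m) = −mλ²/(2ℏ²) = -0.9522.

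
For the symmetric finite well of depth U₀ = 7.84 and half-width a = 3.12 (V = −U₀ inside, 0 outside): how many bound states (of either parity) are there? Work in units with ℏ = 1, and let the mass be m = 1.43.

Define the well-strength parameter z₀ = (a/ℏ)√(2mU₀) = 3.12 × √(2·1.43·7.84) = 14.77.
The even/odd transcendental equations gain one root per π/2 in z₀, giving N = 1 + ⌊2z₀/π⌋ = 1 + ⌊9.405⌋ = 10.

N = 10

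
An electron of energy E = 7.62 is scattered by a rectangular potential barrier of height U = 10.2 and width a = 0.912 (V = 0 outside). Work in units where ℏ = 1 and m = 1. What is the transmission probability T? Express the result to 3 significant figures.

E < U: inside the barrier ψ ∝ e^{±κx} with κ = √(2m(U − E))/ℏ = 2.272.
κa = 2.072, sinh(κa) = 3.906.
The exact tunnelling result is T⁻¹ = 1 + U² sinh²(κa) / [4E(U − E)] = 21.19, so T = 0.0472.

T = 0.0472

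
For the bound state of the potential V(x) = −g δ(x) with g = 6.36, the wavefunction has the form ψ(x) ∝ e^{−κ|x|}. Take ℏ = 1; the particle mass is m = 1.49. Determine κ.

Integrating the TISE across x = 0 gives the cusp condition ψ'(0⁺) − ψ'(0⁻) = −(2mg/ℏ²)ψ(0).
With ψ ∝ e^{−κ|x|} this yields −2κ = −2mg/ℏ², so κ = mg/ℏ² = 9.476.

κ = 9.48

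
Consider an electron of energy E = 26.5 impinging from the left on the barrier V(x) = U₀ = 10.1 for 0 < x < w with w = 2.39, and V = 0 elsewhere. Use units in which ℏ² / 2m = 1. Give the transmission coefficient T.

E > U₀: inside the barrier k₂ = √(2m(E − U₀))/ℏ = 4.050, k₂w = 9.679.
T = [1 + U₀² sin²(k₂w) / (4E(E − U₀))]⁻¹ = 1/1.004 = 0.996.

T = 0.996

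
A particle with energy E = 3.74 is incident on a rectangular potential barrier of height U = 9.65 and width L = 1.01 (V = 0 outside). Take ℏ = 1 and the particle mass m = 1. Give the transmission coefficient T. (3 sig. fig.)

Since E < U the interior solution is evanescent with decay constant κ = √(2m(U − E))/ℏ = 3.438.
κL = 3.472, sinh(κL) = 16.09.
The exact tunnelling result is T⁻¹ = 1 + U² sinh²(κL) / [4E(U − E)] = 273.7, so T = 0.00365.

T = 0.00365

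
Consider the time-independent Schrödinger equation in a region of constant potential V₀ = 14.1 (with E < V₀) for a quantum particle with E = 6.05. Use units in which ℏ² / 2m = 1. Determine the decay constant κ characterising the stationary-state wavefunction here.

Since E < V₀ the TISE in this region is ψ'' = κ²ψ with κ = √(2m(V₀ − E))/ℏ.
κ = √(2 × 0.5 × 8.05) = 2.837.

κ = 2.84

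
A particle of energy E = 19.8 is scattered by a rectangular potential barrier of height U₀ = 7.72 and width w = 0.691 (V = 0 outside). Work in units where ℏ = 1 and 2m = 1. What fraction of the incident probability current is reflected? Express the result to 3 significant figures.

E > U₀: inside the barrier k₂ = √(2m(E − U₀))/ℏ = 3.476, k₂w = 2.402.
Matching at both interfaces gives T⁻¹ = 1 + U₀² sin²(k₂w) / [4E(E − U₀)] = 1.028, hence T = 0.972.
R = 1 − T = 0.0275.

R = 0.0275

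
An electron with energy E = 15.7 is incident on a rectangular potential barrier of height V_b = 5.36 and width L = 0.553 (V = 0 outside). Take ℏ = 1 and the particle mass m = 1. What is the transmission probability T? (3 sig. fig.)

T = 0.985

Above the barrier the interior wavenumber is k₂ = √(2m(E − V_b))/ℏ = 4.548, giving phase k₂L = 2.515.
Matching at both interfaces gives T⁻¹ = 1 + V_b² sin²(k₂L) / [4E(E − V_b)] = 1.015, hence T = 0.985.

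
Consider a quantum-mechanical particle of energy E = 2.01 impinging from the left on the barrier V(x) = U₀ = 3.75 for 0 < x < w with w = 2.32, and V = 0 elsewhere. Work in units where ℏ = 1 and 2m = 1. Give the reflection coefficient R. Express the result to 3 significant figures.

R = 0.991

Since E < U₀ the interior solution is evanescent with decay constant κ = √(2m(U₀ − E))/ℏ = 1.319.
κw = 3.060, sinh(κw) = 10.64.
Matching ψ, ψ′ at both faces gives T = [1 + U₀² sinh²(κw) / (4E(U₀ − E))]⁻¹ = 1/114.9 = 0.00871.
R = 1 − T = 0.991.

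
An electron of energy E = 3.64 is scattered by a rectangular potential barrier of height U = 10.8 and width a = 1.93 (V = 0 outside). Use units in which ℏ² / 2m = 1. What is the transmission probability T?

E < U: inside the barrier ψ ∝ e^{±κx} with κ = √(2m(U − E))/ℏ = 2.676.
κa = 5.164, sinh(κa) = 87.46.
Matching ψ, ψ′ at both faces gives T = [1 + U² sinh²(κa) / (4E(U − E))]⁻¹ = 1/8559 = 0.000117.

T = 0.000117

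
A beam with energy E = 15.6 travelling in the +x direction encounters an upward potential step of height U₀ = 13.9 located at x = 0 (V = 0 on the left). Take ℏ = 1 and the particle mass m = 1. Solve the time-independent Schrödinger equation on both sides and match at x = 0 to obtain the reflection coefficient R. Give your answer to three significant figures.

R = 0.254

On each side the TISE gives plane waves with k = √(2m(E − V))/ℏ: k₁ = √(2·1·15.6) = 5.586, k₂ = √(2·1·1.7) = 1.844.
Continuity of ψ and ψ′ at the step yields the reflection amplitude r = (k₁ − k₂)/(k₁ + k₂) = 0.5036; thus R = |r|² = 0.2536, T = 0.7464.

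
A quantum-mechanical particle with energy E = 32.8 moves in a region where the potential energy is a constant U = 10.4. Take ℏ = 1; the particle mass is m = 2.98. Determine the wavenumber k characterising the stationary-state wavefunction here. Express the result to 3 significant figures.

k = 11.6

With E > U the solution is oscillatory, ψ ∝ e^{±ikx} with k = √(2m(E − U))/ℏ.
k = √(2 × 2.98 × 22.4) = 11.55.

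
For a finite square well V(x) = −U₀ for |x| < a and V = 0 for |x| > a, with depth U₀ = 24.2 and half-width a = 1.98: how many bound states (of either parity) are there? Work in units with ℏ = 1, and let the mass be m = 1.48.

N = 11

The dimensionless depth is z₀ = a√(2mU₀)/ℏ = 1.98 × √(71.63) = 16.76.
A new bound state (alternating even/odd) appears each time z₀ passes a multiple of π/2, so N = ⌊2z₀/π⌋ + 1 = ⌊10.67⌋ + 1 = 11.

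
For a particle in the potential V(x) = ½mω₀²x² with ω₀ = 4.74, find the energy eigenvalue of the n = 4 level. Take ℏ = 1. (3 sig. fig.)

E = 21.3

The oscillator eigenvalues are E_n = ℏω₀(n + ½), so E_4 = 4.74 × 4.5 = 21.33.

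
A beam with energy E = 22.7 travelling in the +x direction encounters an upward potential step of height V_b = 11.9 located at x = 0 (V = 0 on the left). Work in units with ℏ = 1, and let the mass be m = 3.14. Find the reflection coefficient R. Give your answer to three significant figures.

On each side the TISE gives plane waves with k = √(2m(E − V))/ℏ: k₁ = √(2·3.14·22.7) = 11.94, k₂ = √(2·3.14·10.8) = 8.236.
Continuity of ψ and ψ′ at the step yields the reflection amplitude r = (k₁ − k₂)/(k₁ + k₂) = 0.1836; thus R = |r|² = 0.03371, T = 0.9663.

R = 0.0337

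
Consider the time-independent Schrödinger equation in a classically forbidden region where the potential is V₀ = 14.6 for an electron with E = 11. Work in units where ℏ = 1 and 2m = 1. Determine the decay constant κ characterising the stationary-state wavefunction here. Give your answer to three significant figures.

Since E < V₀ the TISE in this region is ψ'' = κ²ψ with κ = √(2m(V₀ − E))/ℏ.
κ = √(2 × 0.5 × 3.6) = 1.897.

κ = 1.90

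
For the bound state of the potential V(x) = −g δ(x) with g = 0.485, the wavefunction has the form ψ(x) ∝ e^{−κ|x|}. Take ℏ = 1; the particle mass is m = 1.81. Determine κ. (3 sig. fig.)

κ = 0.878

Integrating the TISE across x = 0 gives the cusp condition ψ'(0⁺) − ψ'(0⁻) = −(2mg/ℏ²)ψ(0).
With ψ ∝ e^{−κ|x|} this yields −2κ = −2mg/ℏ², so κ = mg/ℏ² = 0.8779.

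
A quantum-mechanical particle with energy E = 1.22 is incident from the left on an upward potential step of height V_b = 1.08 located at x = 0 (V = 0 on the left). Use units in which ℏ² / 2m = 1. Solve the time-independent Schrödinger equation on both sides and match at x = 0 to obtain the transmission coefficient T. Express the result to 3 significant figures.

The wavenumbers are k₁ = √(2mE)/ℏ = 1.105 on the left and k₂ = √(2m(E − V_b))/ℏ = 0.3742 on the right.
Continuity of ψ and ψ′ at the step yields the reflection amplitude r = (k₁ − k₂)/(k₁ + k₂) = 0.4939; thus R = |r|² = 0.2440, T = 0.7560.

T = 0.756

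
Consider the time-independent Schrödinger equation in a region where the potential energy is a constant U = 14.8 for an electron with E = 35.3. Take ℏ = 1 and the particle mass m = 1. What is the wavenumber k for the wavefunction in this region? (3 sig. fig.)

k = 6.40

With E > U the solution is oscillatory, ψ ∝ e^{±ikx} with k = √(2m(E − U))/ℏ.
k = √(2 × 1 × 20.5) = 6.403.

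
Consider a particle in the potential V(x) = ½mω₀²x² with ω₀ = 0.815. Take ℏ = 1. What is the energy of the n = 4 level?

E = 3.67

The oscillator eigenvalues are E_n = ℏω₀(n + ½), so E_4 = 0.815 × 4.5 = 3.668.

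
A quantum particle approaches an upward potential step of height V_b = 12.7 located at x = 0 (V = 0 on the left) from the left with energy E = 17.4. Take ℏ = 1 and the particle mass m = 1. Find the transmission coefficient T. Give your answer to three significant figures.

T = 0.900

The wavenumbers are k₁ = √(2mE)/ℏ = 5.899 on the left and k₂ = √(2m(E − V_b))/ℏ = 3.066 on the right.
Matching ψ and ψ′ at x = 0 gives r = (k₁ − k₂)/(k₁ + k₂), so R = r² = 0.09987 and T = 1 − R = 0.9001.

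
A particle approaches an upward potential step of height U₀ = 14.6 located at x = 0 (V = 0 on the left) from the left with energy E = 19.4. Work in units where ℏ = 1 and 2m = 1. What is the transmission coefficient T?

T = 0.887

The wavenumbers are k₁ = √(2mE)/ℏ = 4.405 on the left and k₂ = √(2m(E − U₀))/ℏ = 2.191 on the right.
Continuity of ψ and ψ′ at the step yields the reflection amplitude r = (k₁ − k₂)/(k₁ + k₂) = 0.3356; thus R = |r|² = 0.1127, T = 0.8873.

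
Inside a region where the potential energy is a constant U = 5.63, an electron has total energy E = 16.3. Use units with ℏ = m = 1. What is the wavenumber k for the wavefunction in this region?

With E > U the solution is oscillatory, ψ ∝ e^{±ikx} with k = √(2m(E − U))/ℏ.
k = √(2 × 1 × 10.67) = 4.620.

k = 4.62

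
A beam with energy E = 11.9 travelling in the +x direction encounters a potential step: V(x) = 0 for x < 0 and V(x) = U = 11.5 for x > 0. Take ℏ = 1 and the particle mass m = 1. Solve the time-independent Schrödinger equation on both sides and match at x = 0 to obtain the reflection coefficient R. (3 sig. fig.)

R = 0.476

The wavenumbers are k₁ = √(2mE)/ℏ = 4.879 on the left and k₂ = √(2m(E − U))/ℏ = 0.8944 on the right.
Continuity of ψ and ψ′ at the step yields the reflection amplitude r = (k₁ − k₂)/(k₁ + k₂) = 0.6901; thus R = |r|² = 0.4763, T = 0.5237.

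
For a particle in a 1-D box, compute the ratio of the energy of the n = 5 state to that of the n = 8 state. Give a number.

Since E_n ∝ n², the ratio is (5/8)² = 0.390625.

0.390625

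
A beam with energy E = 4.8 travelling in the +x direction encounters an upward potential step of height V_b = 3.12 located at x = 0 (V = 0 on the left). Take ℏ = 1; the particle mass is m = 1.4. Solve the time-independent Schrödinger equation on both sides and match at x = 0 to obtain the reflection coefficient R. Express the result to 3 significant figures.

On each side the TISE gives plane waves with k = √(2m(E − V))/ℏ: k₁ = √(2·1.4·4.8) = 3.666, k₂ = √(2·1.4·1.68) = 2.169.
Continuity of ψ and ψ′ at the step yields the reflection amplitude r = (k₁ − k₂)/(k₁ + k₂) = 0.2566; thus R = |r|² = 0.06584, T = 0.9342.

R = 0.0658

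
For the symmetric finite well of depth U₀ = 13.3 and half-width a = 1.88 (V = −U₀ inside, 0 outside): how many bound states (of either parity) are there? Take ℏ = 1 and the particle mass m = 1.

Define the well-strength parameter z₀ = (a/ℏ)√(2mU₀) = 1.88 × √(2·1·13.3) = 9.696.
A new bound state (alternating even/odd) appears each time z₀ passes a multiple of π/2, so N = ⌊2z₀/π⌋ + 1 = ⌊6.173⌋ + 1 = 7.

N = 7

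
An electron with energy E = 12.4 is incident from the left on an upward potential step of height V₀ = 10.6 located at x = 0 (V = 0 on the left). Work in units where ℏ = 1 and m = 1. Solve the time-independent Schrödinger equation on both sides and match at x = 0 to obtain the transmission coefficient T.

T = 0.799

The wavenumbers are k₁ = √(2mE)/ℏ = 4.980 on the left and k₂ = √(2m(E − V₀))/ℏ = 1.897 on the right.
Continuity of ψ and ψ′ at the step yields the reflection amplitude r = (k₁ − k₂)/(k₁ + k₂) = 0.4482; thus R = |r|² = 0.2009, T = 0.7991.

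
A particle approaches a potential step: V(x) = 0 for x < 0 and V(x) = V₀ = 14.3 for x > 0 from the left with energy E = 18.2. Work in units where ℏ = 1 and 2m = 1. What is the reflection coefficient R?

R = 0.135

On each side the TISE gives plane waves with k = √(2m(E − V))/ℏ: k₁ = √(2·½·18.2) = 4.266, k₂ = √(2·½·3.9) = 1.975.
Continuity of ψ and ψ′ at the step yields the reflection amplitude r = (k₁ − k₂)/(k₁ + k₂) = 0.3671; thus R = |r|² = 0.1348, T = 0.8652.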